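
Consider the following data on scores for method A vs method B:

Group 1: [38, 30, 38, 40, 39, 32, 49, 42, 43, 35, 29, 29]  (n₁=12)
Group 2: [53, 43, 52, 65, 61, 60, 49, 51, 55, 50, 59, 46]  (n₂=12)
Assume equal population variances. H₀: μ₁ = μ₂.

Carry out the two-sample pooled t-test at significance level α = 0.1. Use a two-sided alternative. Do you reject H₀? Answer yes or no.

reject H₀: yes

x̄₁=37.000, s₁=6.223, n₁=12
x̄₂=53.667, s₂=6.541, n₂=12
s_p² = [11·6.223² + 11·6.541²]/22 = 40.7576
SE = √(s_p²·(1/12+1/12)) = 2.6063
t = (37.000−53.667)/2.6063 = -6.3947
df = 22
p-value (two-sided) = 0.00000
At α=0.1: p < α → reject H₀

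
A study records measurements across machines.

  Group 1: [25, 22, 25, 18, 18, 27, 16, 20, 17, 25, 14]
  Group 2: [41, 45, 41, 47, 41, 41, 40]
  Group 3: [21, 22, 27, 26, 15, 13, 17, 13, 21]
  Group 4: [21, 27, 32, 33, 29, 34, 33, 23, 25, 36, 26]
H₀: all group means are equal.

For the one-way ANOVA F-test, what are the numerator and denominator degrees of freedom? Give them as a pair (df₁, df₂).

k = 4 groups, N = 38 total
df = (k−1, N−k) = (4−1, 38−4) = (3, 34)

degrees of freedom = [3, 34]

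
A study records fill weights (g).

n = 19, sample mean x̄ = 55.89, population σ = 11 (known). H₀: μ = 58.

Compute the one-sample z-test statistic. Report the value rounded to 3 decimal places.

test statistic = -0.836

SE = σ/√n = 11/√19 = 2.5236
z = (x̄−μ₀)/SE = (55.89−58)/2.5236 = -0.8361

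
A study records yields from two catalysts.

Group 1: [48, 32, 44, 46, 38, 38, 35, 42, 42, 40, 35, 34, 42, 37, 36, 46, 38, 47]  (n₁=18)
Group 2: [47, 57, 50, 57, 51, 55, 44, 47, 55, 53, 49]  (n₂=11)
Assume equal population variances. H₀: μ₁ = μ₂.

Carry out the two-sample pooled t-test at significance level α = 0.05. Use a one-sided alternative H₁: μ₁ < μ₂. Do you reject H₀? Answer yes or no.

x̄₁=40.000, s₁=4.851, n₁=18
x̄₂=51.364, s₂=4.388, n₂=11
s_p² = [17·4.851² + 10·4.388²]/27 = 21.9461
SE = √(s_p²·(1/18+1/11)) = 1.7929
t = (40.000−51.364)/1.7929 = -6.3383
df = 27
p-value (one-sided, H₁ less) = 0.00000
At α=0.05: p < α → reject H₀

reject H₀: yes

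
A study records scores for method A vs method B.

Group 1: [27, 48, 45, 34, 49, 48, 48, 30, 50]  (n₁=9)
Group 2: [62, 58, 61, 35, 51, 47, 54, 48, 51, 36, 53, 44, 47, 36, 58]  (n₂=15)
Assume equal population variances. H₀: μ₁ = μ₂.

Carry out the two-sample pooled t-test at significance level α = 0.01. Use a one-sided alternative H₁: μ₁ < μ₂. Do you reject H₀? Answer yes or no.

x̄₁=42.111, s₁=9.103, n₁=9
x̄₂=49.400, s₂=8.822, n₂=15
s_p² = [8·9.103² + 14·8.822²]/22 = 79.6586
SE = √(s_p²·(1/9+1/15)) = 3.7632
t = (42.111−49.400)/3.7632 = -1.9369
df = 22
p-value (one-sided, H₁ less) = 0.03285
At α=0.01: p ≥ α → fail to reject H₀

reject H₀: no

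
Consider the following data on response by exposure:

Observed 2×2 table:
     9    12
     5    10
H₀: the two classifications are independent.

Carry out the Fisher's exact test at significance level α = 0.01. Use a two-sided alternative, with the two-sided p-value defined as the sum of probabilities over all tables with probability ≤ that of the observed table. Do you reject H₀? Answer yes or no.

reject H₀: no

Margins: r₁=21, r₂=15, c₁=14, c₂=22, n=36
p_obs = C(21,9)·C(15,5)/C(36,14); sum pmf over tables with pmf ≤ p_obs
p-value (two-sided) = 0.73172
At α=0.01: p ≥ α → fail to reject H₀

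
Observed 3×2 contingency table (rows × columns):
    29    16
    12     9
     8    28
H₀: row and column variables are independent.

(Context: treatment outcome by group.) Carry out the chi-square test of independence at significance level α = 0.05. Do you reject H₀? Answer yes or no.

Row totals [45, 21, 36], col totals [49, 53], n=102
χ² = (29−21.62)²/21.62 + (16−23.38)²/23.38 + (12−10.09)²/10.09 + (9−10.91)²/10.91 + (8−17.29)²/17.29 + (28−18.71)²/18.71 = 15.1617
df = 2
p-value (upper-tail) = 0.00051
At α=0.05: p < α → reject H₀

reject H₀: yes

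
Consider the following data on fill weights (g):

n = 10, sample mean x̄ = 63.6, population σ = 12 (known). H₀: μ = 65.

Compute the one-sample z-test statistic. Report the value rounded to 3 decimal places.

test statistic = -0.369

SE = σ/√n = 12/√10 = 3.7947
z = (x̄−μ₀)/SE = (63.6−65)/3.7947 = -0.3689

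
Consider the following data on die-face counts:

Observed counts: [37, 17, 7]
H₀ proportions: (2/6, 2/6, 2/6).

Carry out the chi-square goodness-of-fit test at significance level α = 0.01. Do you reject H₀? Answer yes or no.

reject H₀: yes

n = 61; E_i = n·p_i = [20.33, 20.33, 20.33]
χ² = (37−20.33)²/20.33 + (17−20.33)²/20.33 + (7−20.33)²/20.33 = 22.9508
df = 2
p-value (upper-tail) = 0.00001
At α=0.01: p < α → reject H₀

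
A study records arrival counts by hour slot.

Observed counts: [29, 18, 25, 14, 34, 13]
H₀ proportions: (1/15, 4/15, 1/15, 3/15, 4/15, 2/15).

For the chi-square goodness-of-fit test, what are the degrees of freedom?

df = k − 1 = 6 − 1 = 5

degrees of freedom = 5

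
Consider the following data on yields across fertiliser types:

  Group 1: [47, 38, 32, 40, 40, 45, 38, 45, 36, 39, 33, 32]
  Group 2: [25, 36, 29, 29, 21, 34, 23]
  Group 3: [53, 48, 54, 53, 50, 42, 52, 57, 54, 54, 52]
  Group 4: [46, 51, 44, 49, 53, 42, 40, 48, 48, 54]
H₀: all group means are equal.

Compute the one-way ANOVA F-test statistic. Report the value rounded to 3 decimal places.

Group means [38.75, 28.14, 51.73, 47.50], grand mean 42.650
SSB = Σnᵢ(x̄ᵢ−x̄)² = 2797.311; SSW = ΣΣ(x−x̄ᵢ)² = 813.789
MSB = 2797.311/3 = 932.4370; MSW = 813.789/36 = 22.6052
F = MSB/MSW = 41.2487
df = (3, 36)

test statistic = 41.249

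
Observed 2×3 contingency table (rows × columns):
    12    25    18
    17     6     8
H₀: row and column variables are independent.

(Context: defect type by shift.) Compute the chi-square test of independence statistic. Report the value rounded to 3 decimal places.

Row totals [55, 31], col totals [29, 31, 26], n=86
χ² = (12−18.55)²/18.55 + (25−19.83)²/19.83 + (18−16.63)²/16.63 + (17−10.45)²/10.45 + (6−11.17)²/11.17 + (8−9.37)²/9.37 = 10.4712
df = 2

test statistic = 10.471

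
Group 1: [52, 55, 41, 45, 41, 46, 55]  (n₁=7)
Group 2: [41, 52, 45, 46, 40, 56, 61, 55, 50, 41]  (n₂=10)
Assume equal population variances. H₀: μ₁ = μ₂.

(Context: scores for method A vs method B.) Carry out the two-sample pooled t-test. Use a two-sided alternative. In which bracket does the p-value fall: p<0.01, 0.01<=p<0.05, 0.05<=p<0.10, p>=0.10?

x̄₁=47.857, s₁=6.122, n₁=7
x̄₂=48.700, s₂=7.243, n₂=10
s_p² = [6·6.122² + 9·7.243²]/15 = 46.4638
SE = √(s_p²·(1/7+1/10)) = 3.3592
t = (47.857−48.700)/3.3592 = -0.2509
df = 15
p-value (two-sided) = 0.80529
→ bracket: p>=0.10

p-value bracket: p>=0.10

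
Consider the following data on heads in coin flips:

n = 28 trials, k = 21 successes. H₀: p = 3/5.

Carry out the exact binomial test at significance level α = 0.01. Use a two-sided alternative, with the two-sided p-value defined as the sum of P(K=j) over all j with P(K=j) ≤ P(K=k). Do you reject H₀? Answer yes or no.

reject H₀: no

Exact binomial: n=28, k=21, p₀=3/5=0.6000
P(X=j) = C(n,j)·p₀^j·(1−p₀)^(n−j); p = Σ P(X=j) over j with P(X=j) ≤ P(X=21)
p-value (two-sided) = 0.12396
At α=0.01: p ≥ α → fail to reject H₀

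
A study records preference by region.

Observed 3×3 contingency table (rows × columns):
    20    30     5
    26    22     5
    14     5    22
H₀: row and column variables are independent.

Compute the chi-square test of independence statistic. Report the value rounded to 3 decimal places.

Row totals [55, 53, 41], col totals [60, 57, 32], n=149
χ² = (20−22.15)²/22.15 + (30−21.04)²/21.04 + (5−11.81)²/11.81 + (26−21.34)²/21.34 + (22−20.28)²/20.28 + (5−11.38)²/11.38 + (14−16.51)²/16.51 + (5−15.68)²/15.68 + (22−8.81)²/8.81 = 40.1263
df = 4

test statistic = 40.126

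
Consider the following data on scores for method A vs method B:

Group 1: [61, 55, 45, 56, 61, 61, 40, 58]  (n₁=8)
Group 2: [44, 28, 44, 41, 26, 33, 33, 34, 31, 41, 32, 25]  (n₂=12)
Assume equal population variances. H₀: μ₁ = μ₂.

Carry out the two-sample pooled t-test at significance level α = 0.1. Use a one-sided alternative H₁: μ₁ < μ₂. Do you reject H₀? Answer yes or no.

x̄₁=54.625, s₁=7.945, n₁=8
x̄₂=34.333, s₂=6.692, n₂=12
s_p² = [7·7.945² + 11·6.692²]/18 = 51.9190
SE = √(s_p²·(1/8+1/12)) = 3.2888
t = (54.625−34.333)/3.2888 = 6.1699
df = 18
p-value (one-sided, H₁ less) = 1.00000
At α=0.1: p ≥ α → fail to reject H₀

reject H₀: no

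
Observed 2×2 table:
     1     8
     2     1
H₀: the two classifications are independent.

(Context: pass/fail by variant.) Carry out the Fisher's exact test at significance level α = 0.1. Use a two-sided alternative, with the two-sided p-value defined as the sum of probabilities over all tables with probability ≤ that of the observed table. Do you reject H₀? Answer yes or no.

Margins: r₁=9, r₂=3, c₁=3, c₂=9, n=12
p_obs = C(9,1)·C(3,2)/C(12,3); sum pmf over tables with pmf ≤ p_obs
p-value (two-sided) = 0.12727
At α=0.1: p ≥ α → fail to reject H₀

reject H₀: no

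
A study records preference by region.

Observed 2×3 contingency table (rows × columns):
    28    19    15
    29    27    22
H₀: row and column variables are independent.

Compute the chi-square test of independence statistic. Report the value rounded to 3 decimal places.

test statistic = 0.917

Row totals [62, 78], col totals [57, 46, 37], n=140
χ² = (28−25.24)²/25.24 + (19−20.37)²/20.37 + (15−16.39)²/16.39 + (29−31.76)²/31.76 + (27−25.63)²/25.63 + (22−20.61)²/20.61 = 0.9166
df = 2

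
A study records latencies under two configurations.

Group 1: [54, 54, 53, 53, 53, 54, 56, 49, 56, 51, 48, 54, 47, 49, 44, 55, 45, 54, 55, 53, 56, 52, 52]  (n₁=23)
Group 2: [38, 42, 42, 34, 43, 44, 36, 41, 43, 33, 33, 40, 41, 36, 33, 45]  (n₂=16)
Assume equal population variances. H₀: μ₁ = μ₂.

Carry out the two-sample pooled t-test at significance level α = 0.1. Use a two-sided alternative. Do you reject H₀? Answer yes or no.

x̄₁=52.043, s₁=3.457, n₁=23
x̄₂=39.000, s₂=4.258, n₂=16
s_p² = [22·3.457² + 15·4.258²]/37 = 14.4583
SE = √(s_p²·(1/23+1/16)) = 1.2378
t = (52.043−39.000)/1.2378 = 10.5372
df = 37
p-value (two-sided) = 0.00000
At α=0.1: p < α → reject H₀

reject H₀: yes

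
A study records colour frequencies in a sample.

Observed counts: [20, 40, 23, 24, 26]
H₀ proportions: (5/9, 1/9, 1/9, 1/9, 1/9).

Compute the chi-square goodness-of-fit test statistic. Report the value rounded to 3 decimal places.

test statistic = 101.203

n = 133; E_i = n·p_i = [73.89, 14.78, 14.78, 14.78, 14.78]
χ² = (20−73.89)²/73.89 + (40−14.78)²/14.78 + (23−14.78)²/14.78 + (24−14.78)²/14.78 + (26−14.78)²/14.78 = 101.2030
df = 4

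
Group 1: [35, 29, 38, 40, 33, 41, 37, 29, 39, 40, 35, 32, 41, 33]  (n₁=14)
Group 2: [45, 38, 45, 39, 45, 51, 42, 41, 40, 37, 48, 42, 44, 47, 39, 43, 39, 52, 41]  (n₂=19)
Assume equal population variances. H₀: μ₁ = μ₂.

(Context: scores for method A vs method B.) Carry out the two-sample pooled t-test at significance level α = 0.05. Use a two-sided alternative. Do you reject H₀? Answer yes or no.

x̄₁=35.857, s₁=4.204, n₁=14
x̄₂=43.053, s₂=4.262, n₂=19
s_p² = [13·4.204² + 18·4.262²]/31 = 17.9568
SE = √(s_p²·(1/14+1/19)) = 1.4926
t = (35.857−43.053)/1.4926 = -4.8209
df = 31
p-value (two-sided) = 0.00004
At α=0.05: p < α → reject H₀

reject H₀: yes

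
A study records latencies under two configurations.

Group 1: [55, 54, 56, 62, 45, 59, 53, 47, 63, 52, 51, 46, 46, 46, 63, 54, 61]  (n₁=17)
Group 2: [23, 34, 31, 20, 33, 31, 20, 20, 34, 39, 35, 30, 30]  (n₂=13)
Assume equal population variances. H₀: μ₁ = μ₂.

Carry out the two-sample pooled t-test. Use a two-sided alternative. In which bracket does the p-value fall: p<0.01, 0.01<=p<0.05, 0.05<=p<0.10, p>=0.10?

x̄₁=53.706, s₁=6.322, n₁=17
x̄₂=29.231, s₂=6.392, n₂=13
s_p² = [16·6.322² + 12·6.392²]/28 = 40.3513
SE = √(s_p²·(1/17+1/13)) = 2.3404
t = (53.706−29.231)/2.3404 = 10.4576
df = 28
p-value (two-sided) = 0.00000
→ bracket: p<0.01

p-value bracket: p<0.01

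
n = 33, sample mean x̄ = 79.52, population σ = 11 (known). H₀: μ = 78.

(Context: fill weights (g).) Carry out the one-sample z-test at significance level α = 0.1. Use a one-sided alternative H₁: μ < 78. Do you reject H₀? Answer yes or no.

SE = σ/√n = 11/√33 = 1.9149
z = (x̄−μ₀)/SE = (79.52−78)/1.9149 = 0.7938
p-value (one-sided, H₁ less) = 0.78634
At α=0.1: p ≥ α → fail to reject H₀

reject H₀: no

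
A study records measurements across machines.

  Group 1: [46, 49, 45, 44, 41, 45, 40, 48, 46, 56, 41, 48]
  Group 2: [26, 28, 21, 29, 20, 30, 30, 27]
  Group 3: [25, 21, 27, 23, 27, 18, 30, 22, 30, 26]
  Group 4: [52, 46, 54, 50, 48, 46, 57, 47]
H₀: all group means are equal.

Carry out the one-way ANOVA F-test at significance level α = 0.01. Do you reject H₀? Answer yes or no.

reject H₀: yes

Group means [45.75, 26.38, 24.90, 50.00], grand mean 37.079
SSB = Σnᵢ(x̄ᵢ−x̄)² = 4637.738; SSW = ΣΣ(x−x̄ᵢ)² = 565.025
MSB = 4637.738/3 = 1545.9127; MSW = 565.025/34 = 16.6184
F = MSB/MSW = 93.0243
df = (3, 34)
p-value (upper-tail) = 0.00000
At α=0.01: p < α → reject H₀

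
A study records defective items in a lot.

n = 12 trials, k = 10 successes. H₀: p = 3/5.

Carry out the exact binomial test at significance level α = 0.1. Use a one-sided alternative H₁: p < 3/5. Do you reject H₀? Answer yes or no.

Exact binomial: n=12, k=10, p₀=3/5=0.6000
P(X≤10) from Σ C(n,i)·p₀^i·(1−p₀)^(n−i)
p-value (one-sided, H₁ less) = 0.98041
At α=0.1: p ≥ α → fail to reject H₀

reject H₀: no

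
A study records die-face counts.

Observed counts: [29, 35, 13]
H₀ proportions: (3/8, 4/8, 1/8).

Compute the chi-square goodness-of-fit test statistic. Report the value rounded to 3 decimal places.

n = 77; E_i = n·p_i = [28.88, 38.50, 9.62]
χ² = (29−28.88)²/28.88 + (35−38.50)²/38.50 + (13−9.62)²/9.62 = 1.5022
df = 2

test statistic = 1.502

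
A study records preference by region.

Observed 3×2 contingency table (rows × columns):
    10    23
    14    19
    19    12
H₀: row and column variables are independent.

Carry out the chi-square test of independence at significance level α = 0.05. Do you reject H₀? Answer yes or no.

reject H₀: yes

Row totals [33, 33, 31], col totals [43, 54], n=97
χ² = (10−14.63)²/14.63 + (23−18.37)²/18.37 + (14−14.63)²/14.63 + (19−18.37)²/18.37 + (19−13.74)²/13.74 + (12−17.26)²/17.26 = 6.2929
df = 2
p-value (upper-tail) = 0.04300
At α=0.05: p < α → reject H₀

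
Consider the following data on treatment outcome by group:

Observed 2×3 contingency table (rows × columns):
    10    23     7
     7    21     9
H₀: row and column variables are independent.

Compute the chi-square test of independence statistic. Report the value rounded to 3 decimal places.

test statistic = 0.755

Row totals [40, 37], col totals [17, 44, 16], n=77
χ² = (10−8.83)²/8.83 + (23−22.86)²/22.86 + (7−8.31)²/8.31 + (7−8.17)²/8.17 + (21−21.14)²/21.14 + (9−7.69)²/7.69 = 0.7546
df = 2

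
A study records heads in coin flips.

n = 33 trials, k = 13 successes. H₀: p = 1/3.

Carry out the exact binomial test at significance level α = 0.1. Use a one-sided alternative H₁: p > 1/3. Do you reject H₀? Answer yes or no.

reject H₀: no

Exact binomial: n=33, k=13, p₀=1/3=0.3333
P(X≥13) from Σ C(n,i)·p₀^i·(1−p₀)^(n−i)
p-value (one-sided, H₁ greater) = 0.28524
At α=0.1: p ≥ α → fail to reject H₀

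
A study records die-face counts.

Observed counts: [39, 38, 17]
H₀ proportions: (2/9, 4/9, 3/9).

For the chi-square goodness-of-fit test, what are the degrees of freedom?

df = k − 1 = 3 − 1 = 2

degrees of freedom = 2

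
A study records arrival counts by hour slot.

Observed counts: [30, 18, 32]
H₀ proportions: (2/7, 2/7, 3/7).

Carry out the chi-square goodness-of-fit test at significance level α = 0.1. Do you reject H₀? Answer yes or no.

n = 80; E_i = n·p_i = [22.86, 22.86, 34.29]
χ² = (30−22.86)²/22.86 + (18−22.86)²/22.86 + (32−34.29)²/34.29 = 3.4167
df = 2
p-value (upper-tail) = 0.18117
At α=0.1: p ≥ α → fail to reject H₀

reject H₀: no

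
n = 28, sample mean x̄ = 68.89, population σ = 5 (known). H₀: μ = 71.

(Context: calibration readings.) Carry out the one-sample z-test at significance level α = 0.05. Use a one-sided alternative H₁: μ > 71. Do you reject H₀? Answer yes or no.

reject H₀: no

SE = σ/√n = 5/√28 = 0.9449
z = (x̄−μ₀)/SE = (68.89−71)/0.9449 = -2.2330
p-value (one-sided, H₁ greater) = 0.98723
At α=0.05: p ≥ α → fail to reject H₀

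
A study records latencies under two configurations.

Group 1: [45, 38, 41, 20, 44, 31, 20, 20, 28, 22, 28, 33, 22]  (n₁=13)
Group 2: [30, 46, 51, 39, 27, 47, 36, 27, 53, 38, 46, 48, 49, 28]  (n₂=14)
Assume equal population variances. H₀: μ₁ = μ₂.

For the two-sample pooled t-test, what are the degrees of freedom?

df = n₁ + n₂ − 2 = 13 + 14 − 2 = 25

degrees of freedom = 25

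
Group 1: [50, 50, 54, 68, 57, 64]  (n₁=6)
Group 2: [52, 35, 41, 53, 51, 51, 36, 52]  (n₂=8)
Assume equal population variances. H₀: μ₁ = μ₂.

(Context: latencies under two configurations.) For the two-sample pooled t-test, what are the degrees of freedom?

degrees of freedom = 12

df = n₁ + n₂ − 2 = 6 + 8 − 2 = 12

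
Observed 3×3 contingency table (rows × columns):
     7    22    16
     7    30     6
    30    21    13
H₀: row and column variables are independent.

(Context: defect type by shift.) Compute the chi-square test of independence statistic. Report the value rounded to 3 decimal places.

test statistic = 24.411

Row totals [45, 43, 64], col totals [44, 73, 35], n=152
χ² = (7−13.03)²/13.03 + (22−21.61)²/21.61 + (16−10.36)²/10.36 + (7−12.45)²/12.45 + (30−20.65)²/20.65 + (6−9.90)²/9.90 + (30−18.53)²/18.53 + (21−30.74)²/30.74 + (13−14.74)²/14.74 = 24.4110
df = 4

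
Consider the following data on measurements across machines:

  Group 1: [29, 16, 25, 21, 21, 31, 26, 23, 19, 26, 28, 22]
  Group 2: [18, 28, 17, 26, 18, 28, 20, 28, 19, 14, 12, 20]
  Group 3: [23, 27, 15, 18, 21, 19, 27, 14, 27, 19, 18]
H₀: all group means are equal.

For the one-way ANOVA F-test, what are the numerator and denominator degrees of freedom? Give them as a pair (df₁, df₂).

k = 3 groups, N = 35 total
df = (k−1, N−k) = (3−1, 35−3) = (2, 32)

degrees of freedom = [2, 32]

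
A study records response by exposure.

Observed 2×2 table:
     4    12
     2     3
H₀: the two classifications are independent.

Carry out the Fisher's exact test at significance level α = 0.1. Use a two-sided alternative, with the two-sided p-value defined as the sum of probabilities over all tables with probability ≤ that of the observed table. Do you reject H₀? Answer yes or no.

reject H₀: no

Margins: r₁=16, r₂=5, c₁=6, c₂=15, n=21
p_obs = C(16,4)·C(5,2)/C(21,6); sum pmf over tables with pmf ≤ p_obs
p-value (two-sided) = 0.59752
At α=0.1: p ≥ α → fail to reject H₀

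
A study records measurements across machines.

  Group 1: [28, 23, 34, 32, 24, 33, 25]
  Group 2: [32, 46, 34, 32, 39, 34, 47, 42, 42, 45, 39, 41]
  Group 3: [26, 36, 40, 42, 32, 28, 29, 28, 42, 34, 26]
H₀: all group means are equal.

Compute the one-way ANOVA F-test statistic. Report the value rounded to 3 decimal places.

Group means [28.43, 39.42, 33.00], grand mean 34.500
SSB = Σnᵢ(x̄ᵢ−x̄)² = 572.869; SSW = ΣΣ(x−x̄ᵢ)² = 828.631
MSB = 572.869/2 = 286.4345; MSW = 828.631/27 = 30.6900
F = MSB/MSW = 9.3331
df = (2, 27)

test statistic = 9.333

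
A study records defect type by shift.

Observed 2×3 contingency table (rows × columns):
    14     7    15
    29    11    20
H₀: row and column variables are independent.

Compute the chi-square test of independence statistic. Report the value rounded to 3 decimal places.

Row totals [36, 60], col totals [43, 18, 35], n=96
χ² = (14−16.12)²/16.12 + (7−6.75)²/6.75 + (15−13.12)²/13.12 + (29−26.88)²/26.88 + (11−11.25)²/11.25 + (20−21.88)²/21.88 = 0.8914
df = 2

test statistic = 0.891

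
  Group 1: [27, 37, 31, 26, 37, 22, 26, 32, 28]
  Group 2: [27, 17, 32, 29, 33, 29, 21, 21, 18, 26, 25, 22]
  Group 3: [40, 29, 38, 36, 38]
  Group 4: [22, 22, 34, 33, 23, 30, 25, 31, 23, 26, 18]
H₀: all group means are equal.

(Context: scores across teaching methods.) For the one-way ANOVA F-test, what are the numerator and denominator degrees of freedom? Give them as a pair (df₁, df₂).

k = 4 groups, N = 37 total
df = (k−1, N−k) = (4−1, 37−4) = (3, 33)

degrees of freedom = [3, 33]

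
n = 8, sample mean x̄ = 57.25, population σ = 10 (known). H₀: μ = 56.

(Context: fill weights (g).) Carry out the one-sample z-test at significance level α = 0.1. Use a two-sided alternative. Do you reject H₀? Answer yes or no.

reject H₀: no

SE = σ/√n = 10/√8 = 3.5355
z = (x̄−μ₀)/SE = (57.25−56)/3.5355 = 0.3536
p-value (two-sided) = 0.72367
At α=0.1: p ≥ α → fail to reject H₀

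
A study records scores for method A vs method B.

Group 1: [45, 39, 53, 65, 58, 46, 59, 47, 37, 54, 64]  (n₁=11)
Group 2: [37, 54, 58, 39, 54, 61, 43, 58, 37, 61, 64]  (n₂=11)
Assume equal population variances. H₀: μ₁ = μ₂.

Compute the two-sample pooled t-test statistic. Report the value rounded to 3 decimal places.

test statistic = 0.021

x̄₁=51.545, s₁=9.512, n₁=11
x̄₂=51.455, s₂=10.405, n₂=11
s_p² = [10·9.512² + 10·10.405²]/20 = 99.3727
SE = √(s_p²·(1/11+1/11)) = 4.2506
t = (51.545−51.455)/4.2506 = 0.0214
df = 20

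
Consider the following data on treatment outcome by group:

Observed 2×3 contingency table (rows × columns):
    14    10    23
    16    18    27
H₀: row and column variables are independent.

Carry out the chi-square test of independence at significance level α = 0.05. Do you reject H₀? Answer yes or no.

Row totals [47, 61], col totals [30, 28, 50], n=108
χ² = (14−13.06)²/13.06 + (10−12.19)²/12.19 + (23−21.76)²/21.76 + (16−16.94)²/16.94 + (18−15.81)²/15.81 + (27−28.24)²/28.24 = 0.9400
df = 2
p-value (upper-tail) = 0.62499
At α=0.05: p ≥ α → fail to reject H₀

reject H₀: no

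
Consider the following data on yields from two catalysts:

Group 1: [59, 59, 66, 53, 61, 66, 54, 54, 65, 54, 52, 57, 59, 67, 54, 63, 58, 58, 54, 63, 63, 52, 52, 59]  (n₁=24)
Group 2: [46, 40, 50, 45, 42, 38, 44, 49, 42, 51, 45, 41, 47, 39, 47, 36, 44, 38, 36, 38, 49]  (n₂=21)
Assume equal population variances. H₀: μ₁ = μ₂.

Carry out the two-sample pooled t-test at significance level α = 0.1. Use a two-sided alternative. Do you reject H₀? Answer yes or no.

x̄₁=58.417, s₁=4.916, n₁=24
x̄₂=43.190, s₂=4.686, n₂=21
s_p² = [23·4.916² + 20·4.686²]/43 = 23.1412
SE = √(s_p²·(1/24+1/21)) = 1.4374
t = (58.417−43.190)/1.4374 = 10.5927
df = 43
p-value (two-sided) = 0.00000
At α=0.1: p < α → reject H₀

reject H₀: yes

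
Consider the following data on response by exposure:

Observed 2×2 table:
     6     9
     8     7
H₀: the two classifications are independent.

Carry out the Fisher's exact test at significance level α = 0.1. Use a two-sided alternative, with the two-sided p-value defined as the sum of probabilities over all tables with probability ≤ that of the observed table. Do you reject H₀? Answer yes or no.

reject H₀: no

Margins: r₁=15, r₂=15, c₁=14, c₂=16, n=30
p_obs = C(15,6)·C(15,8)/C(30,14); sum pmf over tables with pmf ≤ p_obs
p-value (two-sided) = 0.71525
At α=0.1: p ≥ α → fail to reject H₀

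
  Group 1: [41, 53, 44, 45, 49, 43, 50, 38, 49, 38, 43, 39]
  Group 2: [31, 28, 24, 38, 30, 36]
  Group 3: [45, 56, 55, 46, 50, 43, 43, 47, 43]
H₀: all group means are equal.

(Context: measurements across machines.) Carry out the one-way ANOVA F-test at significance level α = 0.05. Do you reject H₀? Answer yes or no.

reject H₀: yes

Group means [44.33, 31.17, 47.56], grand mean 42.481
SSB = Σnᵢ(x̄ᵢ−x̄)² = 1041.019; SSW = ΣΣ(x−x̄ᵢ)² = 611.722
MSB = 1041.019/2 = 520.5093; MSW = 611.722/24 = 25.4884
F = MSB/MSW = 20.4214
df = (2, 24)
p-value (upper-tail) = 0.00001
At α=0.05: p < α → reject H₀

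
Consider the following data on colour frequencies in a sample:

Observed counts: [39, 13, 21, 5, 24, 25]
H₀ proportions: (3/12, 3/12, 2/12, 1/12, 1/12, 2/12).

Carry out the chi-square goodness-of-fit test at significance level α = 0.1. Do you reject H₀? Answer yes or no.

reject H₀: yes

n = 127; E_i = n·p_i = [31.75, 31.75, 21.17, 10.58, 10.58, 21.17]
χ² = (39−31.75)²/31.75 + (13−31.75)²/31.75 + (21−21.17)²/21.17 + (5−10.58)²/10.58 + (24−10.58)²/10.58 + (25−21.17)²/21.17 = 33.3780
df = 5
p-value (upper-tail) = 0.00000
At α=0.1: p < α → reject H₀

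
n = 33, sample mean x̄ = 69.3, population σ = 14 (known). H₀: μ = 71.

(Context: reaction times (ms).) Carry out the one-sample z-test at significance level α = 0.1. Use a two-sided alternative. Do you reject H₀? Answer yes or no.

SE = σ/√n = 14/√33 = 2.4371
z = (x̄−μ₀)/SE = (69.3−71)/2.4371 = -0.6976
p-value (two-sided) = 0.48546
At α=0.1: p ≥ α → fail to reject H₀

reject H₀: no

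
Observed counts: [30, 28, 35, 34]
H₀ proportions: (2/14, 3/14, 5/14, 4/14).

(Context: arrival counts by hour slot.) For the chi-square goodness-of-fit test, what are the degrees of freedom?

degrees of freedom = 3

df = k − 1 = 4 − 1 = 3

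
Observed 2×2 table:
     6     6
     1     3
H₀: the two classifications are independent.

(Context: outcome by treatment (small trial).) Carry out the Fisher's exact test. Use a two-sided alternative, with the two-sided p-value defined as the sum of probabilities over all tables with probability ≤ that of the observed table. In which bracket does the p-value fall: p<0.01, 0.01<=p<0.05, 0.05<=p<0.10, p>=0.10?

p-value bracket: p>=0.10

Margins: r₁=12, r₂=4, c₁=7, c₂=9, n=16
p_obs = C(12,6)·C(4,1)/C(16,7); sum pmf over tables with pmf ≤ p_obs
p-value (two-sided) = 0.58462
→ bracket: p>=0.10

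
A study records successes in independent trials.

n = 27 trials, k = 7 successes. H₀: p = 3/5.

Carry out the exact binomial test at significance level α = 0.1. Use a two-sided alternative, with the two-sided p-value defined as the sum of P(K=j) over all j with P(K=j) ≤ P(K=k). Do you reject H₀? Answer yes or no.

reject H₀: yes

Exact binomial: n=27, k=7, p₀=3/5=0.6000
P(X=j) = C(n,j)·p₀^j·(1−p₀)^(n−j); p = Σ P(X=j) over j with P(X=j) ≤ P(X=7)
p-value (two-sided) = 0.00053
At α=0.1: p < α → reject H₀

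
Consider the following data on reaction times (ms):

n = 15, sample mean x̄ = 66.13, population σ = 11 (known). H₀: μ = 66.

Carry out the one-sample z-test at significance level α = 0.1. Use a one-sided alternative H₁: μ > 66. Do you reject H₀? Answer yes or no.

SE = σ/√n = 11/√15 = 2.8402
z = (x̄−μ₀)/SE = (66.13−66)/2.8402 = 0.0458
p-value (one-sided, H₁ greater) = 0.48175
At α=0.1: p ≥ α → fail to reject H₀

reject H₀: no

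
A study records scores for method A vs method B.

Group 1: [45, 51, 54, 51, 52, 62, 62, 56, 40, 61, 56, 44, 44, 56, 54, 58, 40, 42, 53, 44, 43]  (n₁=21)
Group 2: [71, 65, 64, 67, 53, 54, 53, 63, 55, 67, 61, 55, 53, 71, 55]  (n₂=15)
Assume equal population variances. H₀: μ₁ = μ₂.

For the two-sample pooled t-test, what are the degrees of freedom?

degrees of freedom = 34

df = n₁ + n₂ − 2 = 21 + 15 − 2 = 34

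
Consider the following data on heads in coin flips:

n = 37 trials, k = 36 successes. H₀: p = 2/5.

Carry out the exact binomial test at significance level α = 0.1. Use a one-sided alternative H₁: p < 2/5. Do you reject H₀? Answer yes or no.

Exact binomial: n=37, k=36, p₀=2/5=0.4000
P(X≤36) from Σ C(n,i)·p₀^i·(1−p₀)^(n−i)
p-value (one-sided, H₁ less) = 1.00000
At α=0.1: p ≥ α → fail to reject H₀

reject H₀: no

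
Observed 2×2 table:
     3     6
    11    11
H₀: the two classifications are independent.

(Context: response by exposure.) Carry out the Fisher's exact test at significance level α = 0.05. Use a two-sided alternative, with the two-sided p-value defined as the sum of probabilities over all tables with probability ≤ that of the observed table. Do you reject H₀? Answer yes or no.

Margins: r₁=9, r₂=22, c₁=14, c₂=17, n=31
p_obs = C(9,3)·C(22,11)/C(31,14); sum pmf over tables with pmf ≤ p_obs
p-value (two-sided) = 0.45640
At α=0.05: p ≥ α → fail to reject H₀

reject H₀: no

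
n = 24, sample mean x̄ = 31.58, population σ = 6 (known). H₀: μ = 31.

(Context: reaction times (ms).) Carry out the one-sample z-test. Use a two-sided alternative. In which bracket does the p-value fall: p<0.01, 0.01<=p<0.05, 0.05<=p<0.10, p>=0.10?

SE = σ/√n = 6/√24 = 1.2247
z = (x̄−μ₀)/SE = (31.58−31)/1.2247 = 0.4736
p-value (two-sided) = 0.63581
→ bracket: p>=0.10

p-value bracket: p>=0.10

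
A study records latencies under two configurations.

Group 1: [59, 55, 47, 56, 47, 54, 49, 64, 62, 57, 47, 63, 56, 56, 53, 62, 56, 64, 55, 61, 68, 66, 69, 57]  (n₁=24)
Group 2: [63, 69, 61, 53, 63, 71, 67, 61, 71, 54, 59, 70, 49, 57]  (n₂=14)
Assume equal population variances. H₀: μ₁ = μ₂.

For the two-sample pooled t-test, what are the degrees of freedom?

df = n₁ + n₂ − 2 = 24 + 14 − 2 = 36

degrees of freedom = 36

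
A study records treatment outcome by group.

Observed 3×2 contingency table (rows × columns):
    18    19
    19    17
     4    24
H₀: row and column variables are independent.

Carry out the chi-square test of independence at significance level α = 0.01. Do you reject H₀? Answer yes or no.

Row totals [37, 36, 28], col totals [41, 60], n=101
χ² = (18−15.02)²/15.02 + (19−21.98)²/21.98 + (19−14.61)²/14.61 + (17−21.39)²/21.39 + (4−11.37)²/11.37 + (24−16.63)²/16.63 = 11.2476
df = 2
p-value (upper-tail) = 0.00361
At α=0.01: p < α → reject H₀

reject H₀: yes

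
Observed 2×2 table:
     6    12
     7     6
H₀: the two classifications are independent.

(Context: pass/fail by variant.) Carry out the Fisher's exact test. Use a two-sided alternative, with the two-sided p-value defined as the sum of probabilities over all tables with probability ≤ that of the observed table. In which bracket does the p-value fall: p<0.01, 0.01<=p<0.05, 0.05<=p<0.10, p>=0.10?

p-value bracket: p>=0.10

Margins: r₁=18, r₂=13, c₁=13, c₂=18, n=31
p_obs = C(18,6)·C(13,7)/C(31,13); sum pmf over tables with pmf ≤ p_obs
p-value (two-sided) = 0.29364
→ bracket: p>=0.10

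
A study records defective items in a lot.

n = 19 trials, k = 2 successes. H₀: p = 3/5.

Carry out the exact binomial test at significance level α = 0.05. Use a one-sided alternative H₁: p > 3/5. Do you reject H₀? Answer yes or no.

reject H₀: no

Exact binomial: n=19, k=2, p₀=3/5=0.6000
P(X≥2) from Σ C(n,i)·p₀^i·(1−p₀)^(n−i)
p-value (one-sided, H₁ greater) = 1.00000
At α=0.05: p ≥ α → fail to reject H₀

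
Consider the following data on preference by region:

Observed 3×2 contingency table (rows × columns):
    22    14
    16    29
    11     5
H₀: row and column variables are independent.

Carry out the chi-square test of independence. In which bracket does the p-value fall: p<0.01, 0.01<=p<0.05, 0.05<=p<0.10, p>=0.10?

Row totals [36, 45, 16], col totals [49, 48], n=97
χ² = (22−18.19)²/18.19 + (14−17.81)²/17.81 + (16−22.73)²/22.73 + (29−22.27)²/22.27 + (11−8.08)²/8.08 + (5−7.92)²/7.92 = 7.7739
df = 2
p-value (upper-tail) = 0.02051
→ bracket: 0.01<=p<0.05

p-value bracket: 0.01<=p<0.05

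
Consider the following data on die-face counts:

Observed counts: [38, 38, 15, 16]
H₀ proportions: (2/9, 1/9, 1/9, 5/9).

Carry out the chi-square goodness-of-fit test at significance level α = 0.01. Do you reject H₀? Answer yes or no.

n = 107; E_i = n·p_i = [23.78, 11.89, 11.89, 59.44]
χ² = (38−23.78)²/23.78 + (38−11.89)²/11.89 + (15−11.89)²/11.89 + (16−59.44)²/59.44 = 98.4187
df = 3
p-value (upper-tail) = 0.00000
At α=0.01: p < α → reject H₀

reject H₀: yes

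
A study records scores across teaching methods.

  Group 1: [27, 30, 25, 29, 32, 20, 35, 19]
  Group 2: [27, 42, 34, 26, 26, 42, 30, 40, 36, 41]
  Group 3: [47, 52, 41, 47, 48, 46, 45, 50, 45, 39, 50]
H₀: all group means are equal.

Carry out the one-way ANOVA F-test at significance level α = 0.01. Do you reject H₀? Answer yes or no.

reject H₀: yes

Group means [27.12, 34.40, 46.36], grand mean 36.931
SSB = Σnᵢ(x̄ᵢ−x̄)² = 1812.042; SSW = ΣΣ(x−x̄ᵢ)² = 775.820
MSB = 1812.042/2 = 906.0208; MSW = 775.820/26 = 29.8392
F = MSB/MSW = 30.3634
df = (2, 26)
p-value (upper-tail) = 0.00000
At α=0.01: p < α → reject H₀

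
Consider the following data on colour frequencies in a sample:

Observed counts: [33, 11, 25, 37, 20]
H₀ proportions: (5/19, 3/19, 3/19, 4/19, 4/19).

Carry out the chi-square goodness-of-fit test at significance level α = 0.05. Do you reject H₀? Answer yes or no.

n = 126; E_i = n·p_i = [33.16, 19.89, 19.89, 26.53, 26.53]
χ² = (33−33.16)²/33.16 + (11−19.89)²/19.89 + (25−19.89)²/19.89 + (37−26.53)²/26.53 + (20−26.53)²/26.53 = 11.0287
df = 4
p-value (upper-tail) = 0.02624
At α=0.05: p < α → reject H₀

reject H₀: yes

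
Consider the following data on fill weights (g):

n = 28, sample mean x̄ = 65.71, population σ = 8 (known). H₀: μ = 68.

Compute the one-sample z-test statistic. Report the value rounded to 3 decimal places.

SE = σ/√n = 8/√28 = 1.5119
z = (x̄−μ₀)/SE = (65.71−68)/1.5119 = -1.5147

test statistic = -1.515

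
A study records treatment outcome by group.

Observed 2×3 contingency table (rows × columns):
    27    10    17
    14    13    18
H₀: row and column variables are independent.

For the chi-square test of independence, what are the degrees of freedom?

df = (r−1)(c−1) = (2−1)·(3−1) = 2

degrees of freedom = 2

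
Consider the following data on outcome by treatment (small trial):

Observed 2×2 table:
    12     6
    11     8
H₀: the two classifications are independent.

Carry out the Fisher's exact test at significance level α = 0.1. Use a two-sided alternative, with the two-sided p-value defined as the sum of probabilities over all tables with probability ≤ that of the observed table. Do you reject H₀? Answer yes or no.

Margins: r₁=18, r₂=19, c₁=23, c₂=14, n=37
p_obs = C(18,12)·C(19,11)/C(37,23); sum pmf over tables with pmf ≤ p_obs
p-value (two-sided) = 0.73743
At α=0.1: p ≥ α → fail to reject H₀

reject H₀: no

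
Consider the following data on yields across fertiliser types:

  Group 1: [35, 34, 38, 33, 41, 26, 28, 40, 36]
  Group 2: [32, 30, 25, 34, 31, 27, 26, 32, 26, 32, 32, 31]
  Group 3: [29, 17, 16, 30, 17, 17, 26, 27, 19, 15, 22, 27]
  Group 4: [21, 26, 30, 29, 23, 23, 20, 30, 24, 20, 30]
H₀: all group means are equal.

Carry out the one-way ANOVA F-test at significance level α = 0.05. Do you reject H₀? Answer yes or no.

Group means [34.56, 29.83, 21.83, 25.09], grand mean 27.432
SSB = Σnᵢ(x̄ᵢ−x̄)² = 962.331; SSW = ΣΣ(x−x̄ᵢ)² = 818.465
MSB = 962.331/3 = 320.7769; MSW = 818.465/40 = 20.4616
F = MSB/MSW = 15.6770
df = (3, 40)
p-value (upper-tail) = 0.00000
At α=0.05: p < α → reject H₀

reject H₀: yes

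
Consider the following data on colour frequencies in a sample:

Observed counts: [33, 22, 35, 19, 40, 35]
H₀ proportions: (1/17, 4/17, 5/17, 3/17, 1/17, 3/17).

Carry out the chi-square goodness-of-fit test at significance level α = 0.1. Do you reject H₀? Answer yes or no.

n = 184; E_i = n·p_i = [10.82, 43.29, 54.12, 32.47, 10.82, 32.47]
χ² = (33−10.82)²/10.82 + (22−43.29)²/43.29 + (35−54.12)²/54.12 + (19−32.47)²/32.47 + (40−10.82)²/10.82 + (35−32.47)²/32.47 = 147.0996
df = 5
p-value (upper-tail) = 0.00000
At α=0.1: p < α → reject H₀

reject H₀: yes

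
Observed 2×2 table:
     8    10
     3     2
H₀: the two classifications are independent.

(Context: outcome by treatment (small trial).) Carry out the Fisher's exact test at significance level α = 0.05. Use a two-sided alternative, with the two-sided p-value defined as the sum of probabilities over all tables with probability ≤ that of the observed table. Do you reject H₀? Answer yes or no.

reject H₀: no

Margins: r₁=18, r₂=5, c₁=11, c₂=12, n=23
p_obs = C(18,8)·C(5,3)/C(23,11); sum pmf over tables with pmf ≤ p_obs
p-value (two-sided) = 0.64041
At α=0.05: p ≥ α → fail to reject H₀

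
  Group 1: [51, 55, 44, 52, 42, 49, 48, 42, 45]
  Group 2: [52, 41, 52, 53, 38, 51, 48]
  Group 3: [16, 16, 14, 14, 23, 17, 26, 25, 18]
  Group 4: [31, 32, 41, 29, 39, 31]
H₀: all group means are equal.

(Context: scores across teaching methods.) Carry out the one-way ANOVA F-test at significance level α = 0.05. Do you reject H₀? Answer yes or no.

reject H₀: yes

Group means [47.56, 47.86, 18.78, 33.83], grand mean 36.613
SSB = Σnᵢ(x̄ᵢ−x̄)² = 4871.887; SSW = ΣΣ(x−x̄ᵢ)² = 679.468
MSB = 4871.887/3 = 1623.9622; MSW = 679.468/27 = 25.1655
F = MSB/MSW = 64.5313
df = (3, 27)
p-value (upper-tail) = 0.00000
At α=0.05: p < α → reject H₀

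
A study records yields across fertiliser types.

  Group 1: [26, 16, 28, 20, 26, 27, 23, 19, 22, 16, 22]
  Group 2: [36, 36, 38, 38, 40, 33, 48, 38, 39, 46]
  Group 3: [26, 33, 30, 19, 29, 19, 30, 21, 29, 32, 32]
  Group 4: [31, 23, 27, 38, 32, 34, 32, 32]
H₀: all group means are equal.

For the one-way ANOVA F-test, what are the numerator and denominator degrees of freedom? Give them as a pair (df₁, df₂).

k = 4 groups, N = 40 total
df = (k−1, N−k) = (4−1, 40−4) = (3, 36)

degrees of freedom = [3, 36]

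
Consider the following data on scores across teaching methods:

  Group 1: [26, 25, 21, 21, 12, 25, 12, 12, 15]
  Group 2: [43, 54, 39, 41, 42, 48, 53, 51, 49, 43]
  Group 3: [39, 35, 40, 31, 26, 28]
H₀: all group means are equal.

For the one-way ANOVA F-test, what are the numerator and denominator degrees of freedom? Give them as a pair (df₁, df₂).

k = 3 groups, N = 25 total
df = (k−1, N−k) = (3−1, 25−3) = (2, 22)

degrees of freedom = [2, 22]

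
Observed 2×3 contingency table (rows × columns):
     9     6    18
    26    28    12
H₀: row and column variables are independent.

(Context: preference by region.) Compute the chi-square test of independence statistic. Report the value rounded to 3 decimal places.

test statistic = 14.279

Row totals [33, 66], col totals [35, 34, 30], n=99
χ² = (9−11.67)²/11.67 + (6−11.33)²/11.33 + (18−10.00)²/10.00 + (26−23.33)²/23.33 + (28−22.67)²/22.67 + (12−20.00)²/20.00 = 14.2790
df = 2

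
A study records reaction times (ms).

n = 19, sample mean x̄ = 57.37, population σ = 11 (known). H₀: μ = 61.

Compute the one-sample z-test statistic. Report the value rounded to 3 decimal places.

SE = σ/√n = 11/√19 = 2.5236
z = (x̄−μ₀)/SE = (57.37−61)/2.5236 = -1.4384

test statistic = -1.438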